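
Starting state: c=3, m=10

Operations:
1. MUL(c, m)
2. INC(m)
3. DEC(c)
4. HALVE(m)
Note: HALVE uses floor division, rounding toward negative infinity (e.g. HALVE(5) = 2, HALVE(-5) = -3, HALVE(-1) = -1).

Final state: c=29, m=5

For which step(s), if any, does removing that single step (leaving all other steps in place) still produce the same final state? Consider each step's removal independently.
Step(s) 2

Testing removal of each single step:
Without step 1: final = c=2, m=5 (different)
Without step 2: final = c=29, m=5 (same)
Without step 3: final = c=30, m=5 (different)
Without step 4: final = c=29, m=11 (different)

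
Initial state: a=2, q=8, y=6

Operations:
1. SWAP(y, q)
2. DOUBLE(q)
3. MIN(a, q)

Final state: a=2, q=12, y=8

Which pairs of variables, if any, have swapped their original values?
None

Comparing initial and final values:
a: 2 → 2
y: 6 → 8
q: 8 → 12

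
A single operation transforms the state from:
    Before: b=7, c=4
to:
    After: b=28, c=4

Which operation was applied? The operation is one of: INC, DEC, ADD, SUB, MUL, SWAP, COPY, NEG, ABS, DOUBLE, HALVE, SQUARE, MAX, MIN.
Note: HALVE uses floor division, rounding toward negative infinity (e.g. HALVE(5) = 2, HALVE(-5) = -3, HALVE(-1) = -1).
MUL(b, c)

Analyzing the change:
Before: b=7, c=4
After: b=28, c=4
Variable b changed from 7 to 28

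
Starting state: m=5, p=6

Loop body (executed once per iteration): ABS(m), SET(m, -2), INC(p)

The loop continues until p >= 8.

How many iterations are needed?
2

Tracing iterations:
Initial: m=5, p=6
After iteration 1: m=-2, p=7
After iteration 2: m=-2, p=8
p >= 8 now holds, so the loop exits after 2 iterations.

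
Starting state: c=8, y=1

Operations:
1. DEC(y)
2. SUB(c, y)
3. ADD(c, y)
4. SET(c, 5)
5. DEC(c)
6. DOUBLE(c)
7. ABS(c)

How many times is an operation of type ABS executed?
1

Counting ABS operations:
Step 7: ABS(c) ← ABS
Total: 1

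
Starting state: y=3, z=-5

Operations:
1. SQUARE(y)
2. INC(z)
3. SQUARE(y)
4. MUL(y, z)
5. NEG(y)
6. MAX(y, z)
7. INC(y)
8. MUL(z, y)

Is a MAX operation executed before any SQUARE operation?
No

First MAX: step 6
First SQUARE: step 1
Since 6 > 1, SQUARE comes first.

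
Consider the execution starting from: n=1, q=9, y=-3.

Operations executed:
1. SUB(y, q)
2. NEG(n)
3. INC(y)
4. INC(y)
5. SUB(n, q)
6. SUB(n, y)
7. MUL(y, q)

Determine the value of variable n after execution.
n = 0

Tracing execution:
Step 1: SUB(y, q) → n = 1
Step 2: NEG(n) → n = -1
Step 3: INC(y) → n = -1
Step 4: INC(y) → n = -1
Step 5: SUB(n, q) → n = -10
Step 6: SUB(n, y) → n = 0
Step 7: MUL(y, q) → n = 0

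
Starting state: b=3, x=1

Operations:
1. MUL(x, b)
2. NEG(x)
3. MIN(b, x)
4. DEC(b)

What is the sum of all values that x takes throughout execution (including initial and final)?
-5

Values of x at each step:
Initial: x = 1
After step 1: x = 3
After step 2: x = -3
After step 3: x = -3
After step 4: x = -3
Sum = 1 + 3 + -3 + -3 + -3 = -5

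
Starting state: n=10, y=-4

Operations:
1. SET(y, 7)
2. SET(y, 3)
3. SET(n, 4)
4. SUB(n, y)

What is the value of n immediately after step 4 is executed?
n = 1

Tracing n through execution:
Initial: n = 10
After step 1 (SET(y, 7)): n = 10
After step 2 (SET(y, 3)): n = 10
After step 3 (SET(n, 4)): n = 4
After step 4 (SUB(n, y)): n = 1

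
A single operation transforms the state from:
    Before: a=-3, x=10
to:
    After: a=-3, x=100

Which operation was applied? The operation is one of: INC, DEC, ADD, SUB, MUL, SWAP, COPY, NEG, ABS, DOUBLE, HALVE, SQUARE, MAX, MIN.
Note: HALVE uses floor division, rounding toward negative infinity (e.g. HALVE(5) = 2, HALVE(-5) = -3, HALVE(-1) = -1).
SQUARE(x)

Analyzing the change:
Before: a=-3, x=10
After: a=-3, x=100
Variable x changed from 10 to 100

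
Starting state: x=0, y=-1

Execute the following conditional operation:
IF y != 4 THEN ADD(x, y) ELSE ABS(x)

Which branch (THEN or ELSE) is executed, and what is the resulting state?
Branch: THEN, Final state: x=-1, y=-1

Evaluating condition: y != 4
y = -1
Condition is True, so THEN branch executes
After ADD(x, y): x=-1, y=-1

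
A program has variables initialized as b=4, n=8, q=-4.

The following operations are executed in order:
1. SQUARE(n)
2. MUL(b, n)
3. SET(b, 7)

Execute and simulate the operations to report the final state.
{b: 7, n: 64, q: -4}

Step-by-step execution:
Initial: b=4, n=8, q=-4
After step 1 (SQUARE(n)): b=4, n=64, q=-4
After step 2 (MUL(b, n)): b=256, n=64, q=-4
After step 3 (SET(b, 7)): b=7, n=64, q=-4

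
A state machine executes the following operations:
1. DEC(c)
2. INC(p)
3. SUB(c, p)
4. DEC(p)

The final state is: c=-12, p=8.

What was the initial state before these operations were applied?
c=-2, p=8

Working backwards:
Final state: c=-12, p=8
Before step 4 (DEC(p)): c=-12, p=9
Before step 3 (SUB(c, p)): c=-3, p=9
Before step 2 (INC(p)): c=-3, p=8
Before step 1 (DEC(c)): c=-2, p=8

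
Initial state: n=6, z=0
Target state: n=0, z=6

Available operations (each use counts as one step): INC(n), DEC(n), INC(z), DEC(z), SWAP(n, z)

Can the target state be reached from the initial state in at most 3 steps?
Yes

Path (1 step): SWAP(n, z)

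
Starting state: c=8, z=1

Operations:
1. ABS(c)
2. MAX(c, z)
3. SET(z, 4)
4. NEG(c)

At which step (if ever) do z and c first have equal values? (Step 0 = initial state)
Never

z and c never become equal during execution.

Comparing values at each step:
Initial: z=1, c=8
After step 1: z=1, c=8
After step 2: z=1, c=8
After step 3: z=4, c=8
After step 4: z=4, c=-8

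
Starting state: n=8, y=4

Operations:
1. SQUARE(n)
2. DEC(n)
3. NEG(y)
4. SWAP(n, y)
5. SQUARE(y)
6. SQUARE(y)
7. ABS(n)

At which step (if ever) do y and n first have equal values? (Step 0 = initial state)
Never

y and n never become equal during execution.

Comparing values at each step:
Initial: y=4, n=8
After step 1: y=4, n=64
After step 2: y=4, n=63
After step 3: y=-4, n=63
After step 4: y=63, n=-4
After step 5: y=3969, n=-4
After step 6: y=15752961, n=-4
After step 7: y=15752961, n=4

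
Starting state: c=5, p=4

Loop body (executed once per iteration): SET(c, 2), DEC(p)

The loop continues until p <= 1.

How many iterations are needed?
3

Tracing iterations:
Initial: c=5, p=4
After iteration 1: c=2, p=3
After iteration 2: c=2, p=2
After iteration 3: c=2, p=1
p <= 1 now holds, so the loop exits after 3 iterations.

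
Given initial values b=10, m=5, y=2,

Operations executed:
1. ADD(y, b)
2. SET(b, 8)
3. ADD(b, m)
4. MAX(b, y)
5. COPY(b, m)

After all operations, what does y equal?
y = 12

Tracing execution:
Step 1: ADD(y, b) → y = 12
Step 2: SET(b, 8) → y = 12
Step 3: ADD(b, m) → y = 12
Step 4: MAX(b, y) → y = 12
Step 5: COPY(b, m) → y = 12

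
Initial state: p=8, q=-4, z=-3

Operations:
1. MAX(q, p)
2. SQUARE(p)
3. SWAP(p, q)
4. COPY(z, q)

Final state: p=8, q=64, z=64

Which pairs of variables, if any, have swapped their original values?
None

Comparing initial and final values:
q: -4 → 64
p: 8 → 8
z: -3 → 64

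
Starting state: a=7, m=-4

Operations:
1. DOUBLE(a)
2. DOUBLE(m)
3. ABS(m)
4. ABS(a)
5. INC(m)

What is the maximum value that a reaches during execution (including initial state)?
14

Values of a at each step:
Initial: a = 7
After step 1: a = 14 ← maximum
After step 2: a = 14
After step 3: a = 14
After step 4: a = 14
After step 5: a = 14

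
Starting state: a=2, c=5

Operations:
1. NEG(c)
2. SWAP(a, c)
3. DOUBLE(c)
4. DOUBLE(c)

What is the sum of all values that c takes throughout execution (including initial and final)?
14

Values of c at each step:
Initial: c = 5
After step 1: c = -5
After step 2: c = 2
After step 3: c = 4
After step 4: c = 8
Sum = 5 + -5 + 2 + 4 + 8 = 14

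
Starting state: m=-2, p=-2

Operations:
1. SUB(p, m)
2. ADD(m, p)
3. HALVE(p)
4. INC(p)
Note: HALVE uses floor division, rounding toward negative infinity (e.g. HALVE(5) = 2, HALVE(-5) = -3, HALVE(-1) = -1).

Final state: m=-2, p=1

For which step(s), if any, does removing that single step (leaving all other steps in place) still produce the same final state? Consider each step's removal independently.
Step(s) 2, 3

Testing removal of each single step:
Without step 1: final = m=-4, p=0 (different)
Without step 2: final = m=-2, p=1 (same)
Without step 3: final = m=-2, p=1 (same)
Without step 4: final = m=-2, p=0 (different)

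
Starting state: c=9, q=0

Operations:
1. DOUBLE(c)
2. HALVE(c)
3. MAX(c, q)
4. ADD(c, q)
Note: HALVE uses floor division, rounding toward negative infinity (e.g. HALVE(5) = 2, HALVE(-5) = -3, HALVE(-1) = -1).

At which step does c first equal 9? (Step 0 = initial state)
Step 0

Tracing c:
Initial: c = 9 ← first occurrence
After step 1: c = 18
After step 2: c = 9
After step 3: c = 9
After step 4: c = 9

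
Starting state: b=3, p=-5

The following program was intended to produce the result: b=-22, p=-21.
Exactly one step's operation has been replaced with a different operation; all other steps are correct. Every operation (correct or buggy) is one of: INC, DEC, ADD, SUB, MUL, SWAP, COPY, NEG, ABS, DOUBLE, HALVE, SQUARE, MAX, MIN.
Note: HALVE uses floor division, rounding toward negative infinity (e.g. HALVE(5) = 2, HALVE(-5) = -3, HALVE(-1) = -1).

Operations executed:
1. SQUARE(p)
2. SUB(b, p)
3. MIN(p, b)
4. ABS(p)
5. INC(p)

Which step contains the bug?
Step 4

Trace with buggy code:
Initial: b=3, p=-5
After step 1: b=3, p=25
After step 2: b=-22, p=25
After step 3: b=-22, p=-22
After step 4: b=-22, p=22
After step 5: b=-22, p=23
Actual final b=-22, p=23 ≠ expected b=-22, p=-21.
Step 4 is the only position where a single-operation replacement can produce the expected result.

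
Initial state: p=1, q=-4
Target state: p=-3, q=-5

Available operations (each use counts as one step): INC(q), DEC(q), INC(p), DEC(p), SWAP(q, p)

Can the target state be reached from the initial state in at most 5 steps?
Yes

Path (5 steps): DEC(q) → DEC(p) → DEC(p) → DEC(p) → DEC(p)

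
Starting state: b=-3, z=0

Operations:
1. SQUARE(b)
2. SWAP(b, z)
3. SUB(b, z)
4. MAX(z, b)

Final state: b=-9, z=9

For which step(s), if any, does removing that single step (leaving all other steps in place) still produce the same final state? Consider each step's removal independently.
Step(s) 4

Testing removal of each single step:
Without step 1: final = b=3, z=3 (different)
Without step 2: final = b=9, z=9 (different)
Without step 3: final = b=0, z=9 (different)
Without step 4: final = b=-9, z=9 (same)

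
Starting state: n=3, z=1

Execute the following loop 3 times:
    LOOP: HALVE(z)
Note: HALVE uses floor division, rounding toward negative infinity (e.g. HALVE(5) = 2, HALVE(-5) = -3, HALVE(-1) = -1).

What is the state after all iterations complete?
n=3, z=0

Iteration trace:
Start: n=3, z=1
After iteration 1: n=3, z=0
After iteration 2: n=3, z=0
After iteration 3: n=3, z=0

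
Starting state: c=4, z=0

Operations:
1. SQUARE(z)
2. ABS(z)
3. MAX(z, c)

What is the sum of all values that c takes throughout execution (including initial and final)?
16

Values of c at each step:
Initial: c = 4
After step 1: c = 4
After step 2: c = 4
After step 3: c = 4
Sum = 4 + 4 + 4 + 4 = 16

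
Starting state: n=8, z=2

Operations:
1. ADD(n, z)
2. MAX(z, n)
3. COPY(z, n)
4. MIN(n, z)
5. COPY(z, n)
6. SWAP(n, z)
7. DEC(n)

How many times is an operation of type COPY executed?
2

Counting COPY operations:
Step 3: COPY(z, n) ← COPY
Step 5: COPY(z, n) ← COPY
Total: 2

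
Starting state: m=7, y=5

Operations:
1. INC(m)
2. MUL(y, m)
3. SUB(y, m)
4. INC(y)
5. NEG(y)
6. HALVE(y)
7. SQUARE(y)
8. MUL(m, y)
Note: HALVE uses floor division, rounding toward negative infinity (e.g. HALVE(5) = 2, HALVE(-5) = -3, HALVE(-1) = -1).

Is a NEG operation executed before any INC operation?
No

First NEG: step 5
First INC: step 1
Since 5 > 1, INC comes first.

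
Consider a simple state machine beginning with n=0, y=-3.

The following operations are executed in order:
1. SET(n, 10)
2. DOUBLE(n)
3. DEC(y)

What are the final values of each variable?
{n: 20, y: -4}

Step-by-step execution:
Initial: n=0, y=-3
After step 1 (SET(n, 10)): n=10, y=-3
After step 2 (DOUBLE(n)): n=20, y=-3
After step 3 (DEC(y)): n=20, y=-4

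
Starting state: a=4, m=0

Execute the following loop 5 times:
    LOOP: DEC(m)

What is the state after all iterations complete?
a=4, m=-5

Iteration trace:
Start: a=4, m=0
After iteration 1: a=4, m=-1
After iteration 2: a=4, m=-2
After iteration 3: a=4, m=-3
After iteration 4: a=4, m=-4
After iteration 5: a=4, m=-5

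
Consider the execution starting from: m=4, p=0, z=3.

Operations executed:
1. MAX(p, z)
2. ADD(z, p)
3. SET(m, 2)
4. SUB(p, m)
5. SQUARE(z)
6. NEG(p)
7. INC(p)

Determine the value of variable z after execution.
z = 36

Tracing execution:
Step 1: MAX(p, z) → z = 3
Step 2: ADD(z, p) → z = 6
Step 3: SET(m, 2) → z = 6
Step 4: SUB(p, m) → z = 6
Step 5: SQUARE(z) → z = 36
Step 6: NEG(p) → z = 36
Step 7: INC(p) → z = 36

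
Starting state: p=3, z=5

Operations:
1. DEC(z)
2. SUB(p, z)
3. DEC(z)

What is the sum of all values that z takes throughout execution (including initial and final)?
16

Values of z at each step:
Initial: z = 5
After step 1: z = 4
After step 2: z = 4
After step 3: z = 3
Sum = 5 + 4 + 4 + 3 = 16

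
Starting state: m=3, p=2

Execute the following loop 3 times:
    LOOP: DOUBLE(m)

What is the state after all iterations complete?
m=24, p=2

Iteration trace:
Start: m=3, p=2
After iteration 1: m=6, p=2
After iteration 2: m=12, p=2
After iteration 3: m=24, p=2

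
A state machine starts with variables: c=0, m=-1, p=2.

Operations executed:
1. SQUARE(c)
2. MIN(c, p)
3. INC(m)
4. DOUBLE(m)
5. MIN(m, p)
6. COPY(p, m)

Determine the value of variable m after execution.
m = 0

Tracing execution:
Step 1: SQUARE(c) → m = -1
Step 2: MIN(c, p) → m = -1
Step 3: INC(m) → m = 0
Step 4: DOUBLE(m) → m = 0
Step 5: MIN(m, p) → m = 0
Step 6: COPY(p, m) → m = 0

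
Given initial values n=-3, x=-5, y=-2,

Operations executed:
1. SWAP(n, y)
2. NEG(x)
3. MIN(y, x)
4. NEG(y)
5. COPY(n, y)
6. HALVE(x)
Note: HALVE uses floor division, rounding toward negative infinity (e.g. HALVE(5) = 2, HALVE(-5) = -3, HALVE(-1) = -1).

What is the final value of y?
y = 3

Tracing execution:
Step 1: SWAP(n, y) → y = -3
Step 2: NEG(x) → y = -3
Step 3: MIN(y, x) → y = -3
Step 4: NEG(y) → y = 3
Step 5: COPY(n, y) → y = 3
Step 6: HALVE(x) → y = 3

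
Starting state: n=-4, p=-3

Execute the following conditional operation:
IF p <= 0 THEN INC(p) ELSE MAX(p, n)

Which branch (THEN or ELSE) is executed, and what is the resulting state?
Branch: THEN, Final state: n=-4, p=-2

Evaluating condition: p <= 0
p = -3
Condition is True, so THEN branch executes
After INC(p): n=-4, p=-2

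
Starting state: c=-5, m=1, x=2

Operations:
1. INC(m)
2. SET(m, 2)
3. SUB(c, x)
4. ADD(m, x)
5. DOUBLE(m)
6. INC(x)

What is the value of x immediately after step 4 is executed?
x = 2

Tracing x through execution:
Initial: x = 2
After step 1 (INC(m)): x = 2
After step 2 (SET(m, 2)): x = 2
After step 3 (SUB(c, x)): x = 2
After step 4 (ADD(m, x)): x = 2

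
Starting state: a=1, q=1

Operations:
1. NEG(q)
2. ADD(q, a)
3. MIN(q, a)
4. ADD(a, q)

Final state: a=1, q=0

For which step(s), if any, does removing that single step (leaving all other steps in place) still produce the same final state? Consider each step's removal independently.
Step(s) 3, 4

Testing removal of each single step:
Without step 1: final = a=2, q=1 (different)
Without step 2: final = a=0, q=-1 (different)
Without step 3: final = a=1, q=0 (same)
Without step 4: final = a=1, q=0 (same)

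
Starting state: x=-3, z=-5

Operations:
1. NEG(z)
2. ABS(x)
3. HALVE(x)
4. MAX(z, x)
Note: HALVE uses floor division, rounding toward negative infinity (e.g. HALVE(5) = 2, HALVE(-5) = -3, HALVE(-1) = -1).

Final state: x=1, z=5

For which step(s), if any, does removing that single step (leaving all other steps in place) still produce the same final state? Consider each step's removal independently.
Step(s) 4

Testing removal of each single step:
Without step 1: final = x=1, z=1 (different)
Without step 2: final = x=-2, z=5 (different)
Without step 3: final = x=3, z=5 (different)
Without step 4: final = x=1, z=5 (same)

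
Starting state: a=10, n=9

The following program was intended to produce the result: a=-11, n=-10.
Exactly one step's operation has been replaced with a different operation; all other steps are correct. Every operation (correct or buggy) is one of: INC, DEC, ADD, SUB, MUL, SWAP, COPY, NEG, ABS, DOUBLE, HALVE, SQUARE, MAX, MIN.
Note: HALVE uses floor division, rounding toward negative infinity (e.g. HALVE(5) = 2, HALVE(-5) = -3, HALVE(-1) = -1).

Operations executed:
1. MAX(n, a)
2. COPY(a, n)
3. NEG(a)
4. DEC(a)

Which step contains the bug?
Step 2

Trace with buggy code:
Initial: a=10, n=9
After step 1: a=10, n=10
After step 2: a=10, n=10
After step 3: a=-10, n=10
After step 4: a=-11, n=10
Actual final a=-11, n=10 ≠ expected a=-11, n=-10.
Step 2 is the only position where a single-operation replacement can produce the expected result.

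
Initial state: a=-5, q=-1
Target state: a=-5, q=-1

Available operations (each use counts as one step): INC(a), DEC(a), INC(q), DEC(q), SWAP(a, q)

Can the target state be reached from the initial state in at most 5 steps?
Yes

Path (0 steps): 0 steps (already at target)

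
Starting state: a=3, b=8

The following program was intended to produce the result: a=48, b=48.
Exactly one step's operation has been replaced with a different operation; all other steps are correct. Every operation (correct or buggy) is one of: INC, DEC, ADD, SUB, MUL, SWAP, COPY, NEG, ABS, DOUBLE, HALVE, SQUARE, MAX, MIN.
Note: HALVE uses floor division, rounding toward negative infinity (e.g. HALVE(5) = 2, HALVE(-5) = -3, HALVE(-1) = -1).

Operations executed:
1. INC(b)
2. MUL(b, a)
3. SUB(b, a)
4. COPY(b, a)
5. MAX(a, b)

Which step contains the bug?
Step 4

Trace with buggy code:
Initial: a=3, b=8
After step 1: a=3, b=9
After step 2: a=3, b=27
After step 3: a=3, b=24
After step 4: a=3, b=3
After step 5: a=3, b=3
Actual final a=3, b=3 ≠ expected a=48, b=48.
Step 4 is the only position where a single-operation replacement can produce the expected result.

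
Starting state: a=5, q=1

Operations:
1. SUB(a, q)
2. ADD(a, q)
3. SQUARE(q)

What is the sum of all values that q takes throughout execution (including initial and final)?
4

Values of q at each step:
Initial: q = 1
After step 1: q = 1
After step 2: q = 1
After step 3: q = 1
Sum = 1 + 1 + 1 + 1 = 4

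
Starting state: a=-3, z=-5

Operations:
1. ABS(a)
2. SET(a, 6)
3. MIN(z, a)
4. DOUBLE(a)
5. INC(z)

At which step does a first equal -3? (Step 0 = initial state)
Step 0

Tracing a:
Initial: a = -3 ← first occurrence
After step 1: a = 3
After step 2: a = 6
After step 3: a = 6
After step 4: a = 12
After step 5: a = 12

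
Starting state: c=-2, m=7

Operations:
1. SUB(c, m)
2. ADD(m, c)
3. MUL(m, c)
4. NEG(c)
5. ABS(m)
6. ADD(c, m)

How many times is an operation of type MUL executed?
1

Counting MUL operations:
Step 3: MUL(m, c) ← MUL
Total: 1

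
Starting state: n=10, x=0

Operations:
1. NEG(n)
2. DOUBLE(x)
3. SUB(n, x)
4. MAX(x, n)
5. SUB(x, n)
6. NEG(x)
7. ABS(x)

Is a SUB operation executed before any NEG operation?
No

First SUB: step 3
First NEG: step 1
Since 3 > 1, NEG comes first.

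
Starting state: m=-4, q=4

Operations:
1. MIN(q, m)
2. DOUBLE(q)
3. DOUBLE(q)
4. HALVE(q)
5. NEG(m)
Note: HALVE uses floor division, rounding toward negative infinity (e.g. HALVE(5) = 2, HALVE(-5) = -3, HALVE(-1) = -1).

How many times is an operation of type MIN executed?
1

Counting MIN operations:
Step 1: MIN(q, m) ← MIN
Total: 1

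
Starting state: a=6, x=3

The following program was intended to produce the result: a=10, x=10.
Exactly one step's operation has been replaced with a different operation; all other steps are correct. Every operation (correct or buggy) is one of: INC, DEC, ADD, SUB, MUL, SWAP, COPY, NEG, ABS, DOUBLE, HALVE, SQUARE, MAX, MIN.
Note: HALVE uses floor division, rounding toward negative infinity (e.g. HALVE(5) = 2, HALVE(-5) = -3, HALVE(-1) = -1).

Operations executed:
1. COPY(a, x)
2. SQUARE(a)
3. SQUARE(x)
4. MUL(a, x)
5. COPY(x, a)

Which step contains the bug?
Step 4

Trace with buggy code:
Initial: a=6, x=3
After step 1: a=3, x=3
After step 2: a=9, x=3
After step 3: a=9, x=9
After step 4: a=81, x=9
After step 5: a=81, x=81
Actual final a=81, x=81 ≠ expected a=10, x=10.
Step 4 is the only position where a single-operation replacement can produce the expected result.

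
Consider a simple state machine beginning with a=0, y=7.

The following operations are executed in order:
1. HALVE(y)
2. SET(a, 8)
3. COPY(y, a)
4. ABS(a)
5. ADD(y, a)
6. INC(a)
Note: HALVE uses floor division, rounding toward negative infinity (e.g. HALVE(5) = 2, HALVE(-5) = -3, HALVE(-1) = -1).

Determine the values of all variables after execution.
{a: 9, y: 16}

Step-by-step execution:
Initial: a=0, y=7
After step 1 (HALVE(y)): a=0, y=3
After step 2 (SET(a, 8)): a=8, y=3
After step 3 (COPY(y, a)): a=8, y=8
After step 4 (ABS(a)): a=8, y=8
After step 5 (ADD(y, a)): a=8, y=16
After step 6 (INC(a)): a=9, y=16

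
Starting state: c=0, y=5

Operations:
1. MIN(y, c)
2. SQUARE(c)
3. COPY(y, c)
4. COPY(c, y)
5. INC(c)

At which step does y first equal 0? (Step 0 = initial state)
Step 1

Tracing y:
Initial: y = 5
After step 1: y = 0 ← first occurrence
After step 2: y = 0
After step 3: y = 0
After step 4: y = 0
After step 5: y = 0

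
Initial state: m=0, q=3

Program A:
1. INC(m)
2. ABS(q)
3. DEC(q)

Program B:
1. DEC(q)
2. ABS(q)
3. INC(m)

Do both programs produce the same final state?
Yes

Program A final state: m=1, q=2
Program B final state: m=1, q=2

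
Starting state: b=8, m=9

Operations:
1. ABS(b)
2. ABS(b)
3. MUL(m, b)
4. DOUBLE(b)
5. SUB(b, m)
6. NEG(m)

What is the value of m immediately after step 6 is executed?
m = -72

Tracing m through execution:
Initial: m = 9
After step 1 (ABS(b)): m = 9
After step 2 (ABS(b)): m = 9
After step 3 (MUL(m, b)): m = 72
After step 4 (DOUBLE(b)): m = 72
After step 5 (SUB(b, m)): m = 72
After step 6 (NEG(m)): m = -72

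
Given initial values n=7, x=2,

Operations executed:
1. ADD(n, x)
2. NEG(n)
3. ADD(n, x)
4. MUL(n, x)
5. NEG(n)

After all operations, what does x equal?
x = 2

Tracing execution:
Step 1: ADD(n, x) → x = 2
Step 2: NEG(n) → x = 2
Step 3: ADD(n, x) → x = 2
Step 4: MUL(n, x) → x = 2
Step 5: NEG(n) → x = 2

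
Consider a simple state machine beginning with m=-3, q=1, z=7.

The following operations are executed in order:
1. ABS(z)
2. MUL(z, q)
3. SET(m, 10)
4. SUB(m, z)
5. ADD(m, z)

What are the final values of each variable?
{m: 10, q: 1, z: 7}

Step-by-step execution:
Initial: m=-3, q=1, z=7
After step 1 (ABS(z)): m=-3, q=1, z=7
After step 2 (MUL(z, q)): m=-3, q=1, z=7
After step 3 (SET(m, 10)): m=10, q=1, z=7
After step 4 (SUB(m, z)): m=3, q=1, z=7
After step 5 (ADD(m, z)): m=10, q=1, z=7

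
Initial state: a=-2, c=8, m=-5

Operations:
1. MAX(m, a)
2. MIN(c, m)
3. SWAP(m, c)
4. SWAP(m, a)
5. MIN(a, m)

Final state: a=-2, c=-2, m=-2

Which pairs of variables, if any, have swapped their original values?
None

Comparing initial and final values:
a: -2 → -2
c: 8 → -2
m: -5 → -2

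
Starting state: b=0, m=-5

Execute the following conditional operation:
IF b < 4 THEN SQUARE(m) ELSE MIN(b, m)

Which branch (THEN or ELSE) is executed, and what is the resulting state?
Branch: THEN, Final state: b=0, m=25

Evaluating condition: b < 4
b = 0
Condition is True, so THEN branch executes
After SQUARE(m): b=0, m=25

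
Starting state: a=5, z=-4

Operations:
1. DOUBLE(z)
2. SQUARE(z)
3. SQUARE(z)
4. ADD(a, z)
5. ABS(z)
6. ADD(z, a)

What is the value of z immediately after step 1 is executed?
z = -8

Tracing z through execution:
Initial: z = -4
After step 1 (DOUBLE(z)): z = -8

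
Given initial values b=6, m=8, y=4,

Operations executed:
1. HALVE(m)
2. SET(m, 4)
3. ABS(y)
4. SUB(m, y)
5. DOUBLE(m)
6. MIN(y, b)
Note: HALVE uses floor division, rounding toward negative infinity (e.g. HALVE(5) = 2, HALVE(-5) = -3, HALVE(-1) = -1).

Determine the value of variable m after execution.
m = 0

Tracing execution:
Step 1: HALVE(m) → m = 4
Step 2: SET(m, 4) → m = 4
Step 3: ABS(y) → m = 4
Step 4: SUB(m, y) → m = 0
Step 5: DOUBLE(m) → m = 0
Step 6: MIN(y, b) → m = 0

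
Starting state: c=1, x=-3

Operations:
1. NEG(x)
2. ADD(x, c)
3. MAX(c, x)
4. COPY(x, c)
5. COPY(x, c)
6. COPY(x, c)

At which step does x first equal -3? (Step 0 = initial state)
Step 0

Tracing x:
Initial: x = -3 ← first occurrence
After step 1: x = 3
After step 2: x = 4
After step 3: x = 4
After step 4: x = 4
After step 5: x = 4
After step 6: x = 4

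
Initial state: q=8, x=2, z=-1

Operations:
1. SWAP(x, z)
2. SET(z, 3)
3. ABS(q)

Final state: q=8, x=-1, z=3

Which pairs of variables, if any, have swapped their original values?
None

Comparing initial and final values:
q: 8 → 8
x: 2 → -1
z: -1 → 3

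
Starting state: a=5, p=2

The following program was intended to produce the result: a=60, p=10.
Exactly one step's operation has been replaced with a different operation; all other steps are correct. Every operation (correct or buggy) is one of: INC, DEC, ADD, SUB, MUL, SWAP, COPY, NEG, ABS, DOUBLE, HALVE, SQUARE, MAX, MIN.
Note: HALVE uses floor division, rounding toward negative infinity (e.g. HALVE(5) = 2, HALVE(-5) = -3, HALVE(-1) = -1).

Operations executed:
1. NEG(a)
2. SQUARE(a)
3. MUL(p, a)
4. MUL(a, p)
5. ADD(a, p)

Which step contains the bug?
Step 2

Trace with buggy code:
Initial: a=5, p=2
After step 1: a=-5, p=2
After step 2: a=25, p=2
After step 3: a=25, p=50
After step 4: a=1250, p=50
After step 5: a=1300, p=50
Actual final a=1300, p=50 ≠ expected a=60, p=10.
Step 2 is the only position where a single-operation replacement can produce the expected result.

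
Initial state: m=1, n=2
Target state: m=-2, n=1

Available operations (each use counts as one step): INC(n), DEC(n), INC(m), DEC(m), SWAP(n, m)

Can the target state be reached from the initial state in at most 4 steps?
Yes

Path (4 steps): DEC(n) → DEC(m) → DEC(m) → DEC(m)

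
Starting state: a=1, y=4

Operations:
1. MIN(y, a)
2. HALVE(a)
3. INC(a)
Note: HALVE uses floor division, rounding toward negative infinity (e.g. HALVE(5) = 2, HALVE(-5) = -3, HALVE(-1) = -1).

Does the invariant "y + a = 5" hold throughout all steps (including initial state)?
No, violated after step 1

The invariant is violated after step 1.

State at each step:
Initial: a=1, y=4
After step 1: a=1, y=1
After step 2: a=0, y=1
After step 3: a=1, y=1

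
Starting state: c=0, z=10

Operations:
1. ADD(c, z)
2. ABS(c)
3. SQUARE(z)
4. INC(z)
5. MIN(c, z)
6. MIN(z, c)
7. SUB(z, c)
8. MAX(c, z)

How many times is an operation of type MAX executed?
1

Counting MAX operations:
Step 8: MAX(c, z) ← MAX
Total: 1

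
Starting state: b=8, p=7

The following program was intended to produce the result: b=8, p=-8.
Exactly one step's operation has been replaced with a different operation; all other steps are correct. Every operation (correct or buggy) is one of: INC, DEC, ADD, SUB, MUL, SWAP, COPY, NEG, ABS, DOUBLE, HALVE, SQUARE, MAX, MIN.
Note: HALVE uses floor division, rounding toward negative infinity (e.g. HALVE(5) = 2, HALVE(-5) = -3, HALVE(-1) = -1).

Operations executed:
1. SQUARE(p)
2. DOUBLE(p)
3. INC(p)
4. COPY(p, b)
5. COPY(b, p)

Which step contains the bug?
Step 5

Trace with buggy code:
Initial: b=8, p=7
After step 1: b=8, p=49
After step 2: b=8, p=98
After step 3: b=8, p=99
After step 4: b=8, p=8
After step 5: b=8, p=8
Actual final b=8, p=8 ≠ expected b=8, p=-8.
Step 5 is the only position where a single-operation replacement can produce the expected result.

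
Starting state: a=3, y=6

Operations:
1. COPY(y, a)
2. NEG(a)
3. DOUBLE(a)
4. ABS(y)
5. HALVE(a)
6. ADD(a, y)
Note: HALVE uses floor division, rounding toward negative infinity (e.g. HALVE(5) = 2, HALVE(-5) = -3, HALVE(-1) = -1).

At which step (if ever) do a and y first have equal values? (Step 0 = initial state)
Step 1

a and y first become equal after step 1.

Comparing values at each step:
Initial: a=3, y=6
After step 1: a=3, y=3 ← equal!
After step 2: a=-3, y=3
After step 3: a=-6, y=3
After step 4: a=-6, y=3
After step 5: a=-3, y=3
After step 6: a=0, y=3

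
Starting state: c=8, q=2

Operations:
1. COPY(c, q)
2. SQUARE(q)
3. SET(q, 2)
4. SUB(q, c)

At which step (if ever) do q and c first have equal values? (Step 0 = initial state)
Step 1

q and c first become equal after step 1.

Comparing values at each step:
Initial: q=2, c=8
After step 1: q=2, c=2 ← equal!
After step 2: q=4, c=2
After step 3: q=2, c=2 ← equal!
After step 4: q=0, c=2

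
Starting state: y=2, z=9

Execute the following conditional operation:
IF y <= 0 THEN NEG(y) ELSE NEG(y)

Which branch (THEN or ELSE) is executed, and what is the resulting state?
Branch: ELSE, Final state: y=-2, z=9

Evaluating condition: y <= 0
y = 2
Condition is False, so ELSE branch executes
After NEG(y): y=-2, z=9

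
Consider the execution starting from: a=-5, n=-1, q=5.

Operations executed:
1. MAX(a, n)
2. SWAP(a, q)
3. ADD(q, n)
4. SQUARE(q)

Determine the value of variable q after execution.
q = 4

Tracing execution:
Step 1: MAX(a, n) → q = 5
Step 2: SWAP(a, q) → q = -1
Step 3: ADD(q, n) → q = -2
Step 4: SQUARE(q) → q = 4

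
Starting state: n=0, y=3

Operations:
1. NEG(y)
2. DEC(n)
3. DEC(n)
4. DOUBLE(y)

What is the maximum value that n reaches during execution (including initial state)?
0

Values of n at each step:
Initial: n = 0 ← maximum
After step 1: n = 0
After step 2: n = -1
After step 3: n = -2
After step 4: n = -2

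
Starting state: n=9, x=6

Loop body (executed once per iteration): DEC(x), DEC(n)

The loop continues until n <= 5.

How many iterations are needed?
4

Tracing iterations:
Initial: n=9, x=6
After iteration 1: n=8, x=5
After iteration 2: n=7, x=4
After iteration 3: n=6, x=3
After iteration 4: n=5, x=2
n <= 5 now holds, so the loop exits after 4 iterations.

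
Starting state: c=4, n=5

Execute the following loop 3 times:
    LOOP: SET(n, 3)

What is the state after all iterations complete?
c=4, n=3

Iteration trace:
Start: c=4, n=5
After iteration 1: c=4, n=3
After iteration 2: c=4, n=3
After iteration 3: c=4, n=3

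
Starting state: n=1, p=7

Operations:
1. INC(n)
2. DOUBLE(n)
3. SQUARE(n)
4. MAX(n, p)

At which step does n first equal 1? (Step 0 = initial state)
Step 0

Tracing n:
Initial: n = 1 ← first occurrence
After step 1: n = 2
After step 2: n = 4
After step 3: n = 16
After step 4: n = 16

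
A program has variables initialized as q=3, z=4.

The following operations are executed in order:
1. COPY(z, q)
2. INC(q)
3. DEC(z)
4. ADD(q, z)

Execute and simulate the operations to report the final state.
{q: 6, z: 2}

Step-by-step execution:
Initial: q=3, z=4
After step 1 (COPY(z, q)): q=3, z=3
After step 2 (INC(q)): q=4, z=3
After step 3 (DEC(z)): q=4, z=2
After step 4 (ADD(q, z)): q=6, z=2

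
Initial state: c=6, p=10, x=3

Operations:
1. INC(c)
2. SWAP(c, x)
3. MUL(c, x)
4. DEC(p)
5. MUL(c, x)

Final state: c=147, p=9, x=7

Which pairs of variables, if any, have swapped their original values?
None

Comparing initial and final values:
p: 10 → 9
c: 6 → 147
x: 3 → 7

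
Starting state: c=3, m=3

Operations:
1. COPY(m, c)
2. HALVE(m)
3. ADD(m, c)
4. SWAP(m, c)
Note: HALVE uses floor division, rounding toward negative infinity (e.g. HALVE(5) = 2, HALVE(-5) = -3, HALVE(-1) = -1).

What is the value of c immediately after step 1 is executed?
c = 3

Tracing c through execution:
Initial: c = 3
After step 1 (COPY(m, c)): c = 3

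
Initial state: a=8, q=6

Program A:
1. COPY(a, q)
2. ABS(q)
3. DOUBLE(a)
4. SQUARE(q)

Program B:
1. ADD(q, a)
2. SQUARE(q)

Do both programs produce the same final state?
No

Program A final state: a=12, q=36
Program B final state: a=8, q=196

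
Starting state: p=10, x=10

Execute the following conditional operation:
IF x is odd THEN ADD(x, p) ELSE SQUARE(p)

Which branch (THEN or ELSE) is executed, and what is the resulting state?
Branch: ELSE, Final state: p=100, x=10

Evaluating condition: x is odd
Condition is False, so ELSE branch executes
After SQUARE(p): p=100, x=10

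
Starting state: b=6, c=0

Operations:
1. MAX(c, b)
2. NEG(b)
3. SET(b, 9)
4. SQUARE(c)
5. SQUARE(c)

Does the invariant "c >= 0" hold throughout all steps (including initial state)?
Yes

The invariant holds at every step.

State at each step:
Initial: b=6, c=0
After step 1: b=6, c=6
After step 2: b=-6, c=6
After step 3: b=9, c=6
After step 4: b=9, c=36
After step 5: b=9, c=1296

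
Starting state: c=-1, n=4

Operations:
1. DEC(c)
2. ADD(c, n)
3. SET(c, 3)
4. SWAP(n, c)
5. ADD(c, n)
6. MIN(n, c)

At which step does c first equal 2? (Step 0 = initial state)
Step 2

Tracing c:
Initial: c = -1
After step 1: c = -2
After step 2: c = 2 ← first occurrence
After step 3: c = 3
After step 4: c = 4
After step 5: c = 7
After step 6: c = 7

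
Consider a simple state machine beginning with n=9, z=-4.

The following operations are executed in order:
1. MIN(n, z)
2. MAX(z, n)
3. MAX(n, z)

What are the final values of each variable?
{n: -4, z: -4}

Step-by-step execution:
Initial: n=9, z=-4
After step 1 (MIN(n, z)): n=-4, z=-4
After step 2 (MAX(z, n)): n=-4, z=-4
After step 3 (MAX(n, z)): n=-4, z=-4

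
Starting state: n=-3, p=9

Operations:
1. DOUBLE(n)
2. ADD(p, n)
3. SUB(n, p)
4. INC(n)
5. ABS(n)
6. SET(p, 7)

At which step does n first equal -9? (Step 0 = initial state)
Step 3

Tracing n:
Initial: n = -3
After step 1: n = -6
After step 2: n = -6
After step 3: n = -9 ← first occurrence
After step 4: n = -8
After step 5: n = 8
After step 6: n = 8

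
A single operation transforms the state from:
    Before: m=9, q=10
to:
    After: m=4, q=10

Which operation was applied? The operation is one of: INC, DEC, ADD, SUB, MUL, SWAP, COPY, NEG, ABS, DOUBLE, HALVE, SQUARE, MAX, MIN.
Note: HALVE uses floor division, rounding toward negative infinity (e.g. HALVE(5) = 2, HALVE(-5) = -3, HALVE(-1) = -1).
HALVE(m)

Analyzing the change:
Before: m=9, q=10
After: m=4, q=10
Variable m changed from 9 to 4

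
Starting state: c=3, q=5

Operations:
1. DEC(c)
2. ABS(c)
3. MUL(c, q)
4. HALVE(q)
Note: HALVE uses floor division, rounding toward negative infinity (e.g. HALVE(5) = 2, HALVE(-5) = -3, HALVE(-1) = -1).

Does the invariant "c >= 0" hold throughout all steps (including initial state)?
Yes

The invariant holds at every step.

State at each step:
Initial: c=3, q=5
After step 1: c=2, q=5
After step 2: c=2, q=5
After step 3: c=10, q=5
After step 4: c=10, q=2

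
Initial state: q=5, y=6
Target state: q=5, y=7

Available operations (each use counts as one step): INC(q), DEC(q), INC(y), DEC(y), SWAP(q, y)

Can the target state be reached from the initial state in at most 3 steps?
Yes

Path (1 step): INC(y)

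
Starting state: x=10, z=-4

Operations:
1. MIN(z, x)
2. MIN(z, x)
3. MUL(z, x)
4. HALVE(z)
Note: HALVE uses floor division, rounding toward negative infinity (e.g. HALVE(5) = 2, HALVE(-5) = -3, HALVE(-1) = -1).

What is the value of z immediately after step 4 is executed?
z = -20

Tracing z through execution:
Initial: z = -4
After step 1 (MIN(z, x)): z = -4
After step 2 (MIN(z, x)): z = -4
After step 3 (MUL(z, x)): z = -40
After step 4 (HALVE(z)): z = -20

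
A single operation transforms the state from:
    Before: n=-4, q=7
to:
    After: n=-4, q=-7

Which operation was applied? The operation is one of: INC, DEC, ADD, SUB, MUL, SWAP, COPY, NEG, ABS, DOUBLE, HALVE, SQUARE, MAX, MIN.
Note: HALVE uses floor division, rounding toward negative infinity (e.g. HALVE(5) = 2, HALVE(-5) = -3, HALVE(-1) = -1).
NEG(q)

Analyzing the change:
Before: n=-4, q=7
After: n=-4, q=-7
Variable q changed from 7 to -7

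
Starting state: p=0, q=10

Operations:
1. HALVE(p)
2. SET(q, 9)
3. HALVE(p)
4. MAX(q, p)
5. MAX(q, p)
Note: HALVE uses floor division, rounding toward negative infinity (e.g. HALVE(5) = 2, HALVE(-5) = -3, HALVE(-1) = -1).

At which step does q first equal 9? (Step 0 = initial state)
Step 2

Tracing q:
Initial: q = 10
After step 1: q = 10
After step 2: q = 9 ← first occurrence
After step 3: q = 9
After step 4: q = 9
After step 5: q = 9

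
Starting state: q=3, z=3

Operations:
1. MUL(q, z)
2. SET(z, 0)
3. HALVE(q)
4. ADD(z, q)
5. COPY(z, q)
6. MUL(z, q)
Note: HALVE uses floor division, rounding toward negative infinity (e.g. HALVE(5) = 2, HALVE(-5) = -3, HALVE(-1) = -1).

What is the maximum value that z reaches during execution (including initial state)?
16

Values of z at each step:
Initial: z = 3
After step 1: z = 3
After step 2: z = 0
After step 3: z = 0
After step 4: z = 4
After step 5: z = 4
After step 6: z = 16 ← maximum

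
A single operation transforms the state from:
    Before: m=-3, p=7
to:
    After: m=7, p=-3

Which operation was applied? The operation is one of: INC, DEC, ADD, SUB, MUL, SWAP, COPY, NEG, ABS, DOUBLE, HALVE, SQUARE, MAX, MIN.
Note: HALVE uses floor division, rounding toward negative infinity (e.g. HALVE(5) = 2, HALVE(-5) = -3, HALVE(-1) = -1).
SWAP(p, m)

Analyzing the change:
Before: m=-3, p=7
After: m=7, p=-3
Variable p changed from 7 to -3
Variable m changed from -3 to 7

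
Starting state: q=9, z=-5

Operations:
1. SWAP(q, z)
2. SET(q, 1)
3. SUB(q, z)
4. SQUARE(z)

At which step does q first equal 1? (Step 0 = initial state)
Step 2

Tracing q:
Initial: q = 9
After step 1: q = -5
After step 2: q = 1 ← first occurrence
After step 3: q = -8
After step 4: q = -8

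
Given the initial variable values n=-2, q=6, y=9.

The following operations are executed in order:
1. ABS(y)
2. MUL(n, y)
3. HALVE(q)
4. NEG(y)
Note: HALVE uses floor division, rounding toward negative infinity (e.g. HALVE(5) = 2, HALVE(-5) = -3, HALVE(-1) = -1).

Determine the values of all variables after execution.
{n: -18, q: 3, y: -9}

Step-by-step execution:
Initial: n=-2, q=6, y=9
After step 1 (ABS(y)): n=-2, q=6, y=9
After step 2 (MUL(n, y)): n=-18, q=6, y=9
After step 3 (HALVE(q)): n=-18, q=3, y=9
After step 4 (NEG(y)): n=-18, q=3, y=-9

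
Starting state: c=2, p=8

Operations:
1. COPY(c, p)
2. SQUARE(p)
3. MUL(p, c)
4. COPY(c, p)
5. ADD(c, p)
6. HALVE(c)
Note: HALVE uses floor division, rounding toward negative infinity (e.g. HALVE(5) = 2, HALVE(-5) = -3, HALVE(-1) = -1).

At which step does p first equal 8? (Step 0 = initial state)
Step 0

Tracing p:
Initial: p = 8 ← first occurrence
After step 1: p = 8
After step 2: p = 64
After step 3: p = 512
After step 4: p = 512
After step 5: p = 512
After step 6: p = 512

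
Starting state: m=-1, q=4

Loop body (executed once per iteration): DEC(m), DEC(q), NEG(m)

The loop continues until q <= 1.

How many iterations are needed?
3

Tracing iterations:
Initial: m=-1, q=4
After iteration 1: m=2, q=3
After iteration 2: m=-1, q=2
After iteration 3: m=2, q=1
q <= 1 now holds, so the loop exits after 3 iterations.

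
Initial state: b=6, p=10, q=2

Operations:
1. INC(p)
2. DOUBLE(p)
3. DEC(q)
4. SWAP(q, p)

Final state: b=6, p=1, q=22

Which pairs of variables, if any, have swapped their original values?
None

Comparing initial and final values:
q: 2 → 22
b: 6 → 6
p: 10 → 1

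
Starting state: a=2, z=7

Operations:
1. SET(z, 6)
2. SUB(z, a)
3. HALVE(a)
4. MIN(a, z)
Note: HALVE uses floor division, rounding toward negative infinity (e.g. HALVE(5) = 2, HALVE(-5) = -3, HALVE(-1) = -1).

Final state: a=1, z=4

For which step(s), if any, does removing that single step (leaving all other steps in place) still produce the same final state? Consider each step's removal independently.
Step(s) 4

Testing removal of each single step:
Without step 1: final = a=1, z=5 (different)
Without step 2: final = a=1, z=6 (different)
Without step 3: final = a=2, z=4 (different)
Without step 4: final = a=1, z=4 (same)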